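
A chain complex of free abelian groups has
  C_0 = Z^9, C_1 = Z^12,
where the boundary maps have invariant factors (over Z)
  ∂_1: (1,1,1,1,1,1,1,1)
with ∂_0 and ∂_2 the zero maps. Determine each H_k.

H_0 ≅ Z,  H_1 ≅ Z^4.

H_0: b_0 = 9 − 0 − 8 = 1; torsion from ∂_1 factors > 1: none. So H_0 ≅ Z.
H_1: b_1 = 12 − 8 − 0 = 4; torsion from ∂_2 factors > 1: none. So H_1 ≅ Z^4.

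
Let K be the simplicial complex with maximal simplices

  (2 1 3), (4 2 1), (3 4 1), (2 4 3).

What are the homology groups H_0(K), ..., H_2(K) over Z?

We work with the vertex ordering 1 < 2 < 3 < 4. The simplices of K, each written with vertices in increasing order, are:

  0-simplices (4): [1], [2], [3], [4]
  1-simplices (6): [1,2], [1,3], [1,4], [2,3], [2,4], [3,4]
  2-simplices (4): [1,2,3], [1,2,4], [1,3,4], [2,3,4]

so the chain groups are C_0 ≅ Z^4, C_1 ≅ Z^6, C_2 ≅ Z^4.

Boundary ∂_1: C_1 → C_0 sends each edge [p,q] (with p < q) to q − p.
This gives a 4×6 integer matrix of rank 3; reducing to Smith normal form yields diagonal entries (1,1,1).

Boundary ∂_2: C_2 → C_1 maps a triangle to the signed sum of its edges. For instance
  ∂[1,2,3] = [2,3] − [1,3] + [1,2],
  ∂[2,3,4] = [3,4] − [2,4] + [2,3].
As a 6×4 matrix over Z this has rank 3, with invariant factors (1,1,1).

From H_k ≅ ker(∂_k) / im(∂_{k+1}) we obtain:

  H_0: rank C_0 − rank ∂_1 = 4 − 3 = 1, and the invariant factors of ∂_1 are all 1, so H_0 = Z.
  H_1: rank ker ∂_1 − rank ∂_2 = (6 − 3) − 3 = 0, and the invariant factors of ∂_2 are all 1, so H_1 = 0.
  H_2: rank ker ∂_2 − rank ∂_3 = (4 − 3) − 0 = 1, and there is no ∂_3, so H_2 = Z.

(K is a triangulation of the 2-sphere S^2.)

H_0 = Z,  H_1 = 0,  H_2 = Z.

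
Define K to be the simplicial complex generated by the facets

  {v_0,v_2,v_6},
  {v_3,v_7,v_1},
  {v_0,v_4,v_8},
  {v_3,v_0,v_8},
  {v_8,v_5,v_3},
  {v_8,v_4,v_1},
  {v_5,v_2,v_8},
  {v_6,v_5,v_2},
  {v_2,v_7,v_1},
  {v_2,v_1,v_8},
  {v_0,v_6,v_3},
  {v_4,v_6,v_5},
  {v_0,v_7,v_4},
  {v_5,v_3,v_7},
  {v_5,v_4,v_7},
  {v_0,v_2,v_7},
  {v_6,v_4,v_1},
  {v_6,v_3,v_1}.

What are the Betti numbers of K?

Order the vertices as v_0 < v_1 < v_2 < v_3 < v_4 < v_5 < v_6 < v_7 < v_8. Listing each simplex with vertices in this order, K has dimension 2 with simplices:

  0-simplices (9): [v_0], [v_1], [v_2], [v_3], [v_4], [v_5], [v_6], [v_7], [v_8]
  1-simplices (27): (27 of them)
  2-simplices (18): (18 of them)

so the chain groups are C_0 ≅ Z^9, C_1 ≅ Z^27, C_2 ≅ Z^18.

Boundary ∂_1: C_1 → C_0 maps an edge to its endpoints' difference, ∂[p,q] = q − p.
The resulting 9×27 matrix has rank 8, and its Smith normal form has invariant factors (1,1,1,1,1,1,1,1).

Boundary ∂_2: C_2 → C_1 acts by ∂[p,q,r] = [q,r] − [p,r] + [p,q]. For instance
  ∂[v_1,v_2,v_7] = [v_2,v_7] − [v_1,v_7] + [v_1,v_2],
  ∂[v_0,v_4,v_8] = [v_4,v_8] − [v_0,v_8] + [v_0,v_4].
The 27×18 boundary matrix has rank 17 and Smith normal form diag(1,1,1,1,1,1,1,1,1,1,1,1,1,1,1,1,1).

Now H_k = ker ∂_k / im ∂_{k+1}, so:

  H_0: rank C_0 − rank ∂_1 = 9 − 8 = 1, and the invariant factors of ∂_1 are all 1, so H_0 ≅ Z.
  H_1: rank ker ∂_1 − rank ∂_2 = (27 − 8) − 17 = 2, and the invariant factors of ∂_2 are all 1, so H_1 ≅ Z^2.
  H_2: rank ker ∂_2 − rank ∂_3 = (18 − 17) − 0 = 1, and there is no ∂_3, so H_2 ≅ Z.

(K is a triangulation of the torus T^2.)

Hence the Betti numbers are b_0 = 1, b_1 = 2, b_2 = 1.

b_0 = 1, b_1 = 2, b_2 = 1.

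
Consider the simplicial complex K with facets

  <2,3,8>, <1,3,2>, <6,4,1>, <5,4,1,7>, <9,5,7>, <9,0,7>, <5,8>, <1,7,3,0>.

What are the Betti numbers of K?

b_0 = 1, b_1 = 1, b_2 = 0, b_3 = 0.

We work with the vertex ordering 0 < 1 < 2 < 3 < 4 < 5 < 6 < 7 < 8 < 9. The simplices of K, each written with vertices in increasing order, are:

  0-simplices (10): [0], [1], [2], [3], [4], [5], [6], [7], [8], [9]
  1-simplices (21): [0,1], [0,3], [0,7], [0,9], [1,2], [1,3], [1,4], [1,5], [1,6], [1,7], [2,3], [2,8], [3,7], [3,8], [4,5], [4,6], [4,7], [5,7], [5,8], [5,9], [7,9]
  2-simplices (13): [0,1,3], [0,1,7], [0,3,7], [0,7,9], [1,2,3], [1,3,7], [1,4,5], [1,4,6], [1,4,7], [1,5,7], [2,3,8], [4,5,7], [5,7,9]
  3-simplices (2): [0,1,3,7], [1,4,5,7]

so the chain groups are C_0 ≅ Z^10, C_1 ≅ Z^21, C_2 ≅ Z^13, C_3 ≅ Z^2.

The boundary map ∂_1: C_1 → C_0 is given by ∂[p,q] = [q] − [p].
The 10×21 boundary matrix has rank 9 and Smith normal form diag(1,1,1,1,1,1,1,1,1).

∂_2: C_2 → C_1 sends each 2-simplex [p,q,r] to [q,r] − [p,r] + [p,q]. For instance
  ∂[1,5,7] = [5,7] − [1,7] + [1,5],
  ∂[4,5,7] = [5,7] − [4,7] + [4,5].
The resulting 21×13 matrix has rank 11, and its Smith normal form has invariant factors (1,1,1,1,1,1,1,1,1,1,1).

∂_3: C_3 → C_2 sends each 3-simplex σ to the alternating sum Σ_i (−1)^i (σ with its i-th vertex removed). For instance
  ∂[1,4,5,7] = [4,5,7] − [1,5,7] + [1,4,7] − [1,4,5],
  ∂[0,1,3,7] = [1,3,7] − [0,3,7] + [0,1,7] − [0,1,3].
The 13×2 boundary matrix has rank 2 and Smith normal form diag(1,1).

Computing H_k = (kernel of ∂_k) / (image of ∂_{k+1}):

  H_0: rank C_0 − rank ∂_1 = 10 − 9 = 1, and the invariant factors of ∂_1 are all 1, so H_0 ≅ Z.
  H_1: rank ker ∂_1 − rank ∂_2 = (21 − 9) − 11 = 1, and the invariant factors of ∂_2 are all 1, so H_1 ≅ Z.
  H_2: rank ker ∂_2 − rank ∂_3 = (13 − 11) − 2 = 0, and the invariant factors of ∂_3 are all 1, so H_2 ≅ 0.
  H_3: rank ker ∂_3 − rank ∂_4 = (2 − 2) − 0 = 0, and there is no ∂_4, so H_3 ≅ 0.

Hence the Betti numbers are b_0 = 1, b_1 = 1, b_2 = 0, b_3 = 0.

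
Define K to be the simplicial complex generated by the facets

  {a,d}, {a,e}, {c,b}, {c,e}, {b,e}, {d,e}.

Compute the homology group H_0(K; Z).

H_0 = Z.

K has 5 vertices, 6 edges.
rank ∂_0 = 0, rank ∂_1 = 4 ⇒ b_0 = 5 − 0 − 4 = 1; all invariant factors of ∂_1 are 1 so no torsion. So H_0 ≅ Z.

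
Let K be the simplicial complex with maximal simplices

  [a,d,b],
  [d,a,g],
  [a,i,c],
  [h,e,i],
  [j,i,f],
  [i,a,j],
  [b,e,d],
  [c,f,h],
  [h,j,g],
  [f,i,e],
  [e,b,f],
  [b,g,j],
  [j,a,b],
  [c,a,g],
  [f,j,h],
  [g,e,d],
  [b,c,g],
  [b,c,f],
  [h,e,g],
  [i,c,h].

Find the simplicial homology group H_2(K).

H_2 = 0.

Fix the vertex order a < b < c < d < e < f < g < h < i < j and write every simplex with vertices in increasing order. Then dim K = 2 and the simplices of K are:

  0-simplices (10): a, b, c, d, e, f, g, h, i, j
  1-simplices (30): ab, ac, ad, ag, ai, aj, bc, bd, be, bf, bg, bj, cf, cg, ch, ci, de, dg, ef, eg, eh, ei, fh, fi, fj, gh, gj, hi, hj, ij
  2-simplices (20): abd, abj, acg, aci, adg, aij, bcf, bcg, bde, bef, bgj, cfh, chi, deg, efi, egh, ehi, fhj, fij, ghj

so the chain groups are C_0 ≅ Z^10, C_1 ≅ Z^30, C_2 ≅ Z^20.

∂_1: C_1 → C_0 maps an edge to its endpoints' difference, ∂[p,q] = q − p. For instance
  ∂bd = d − b.
As a 10×30 matrix over Z this has rank 9, with invariant factors (1,1,1,1,1,1,1,1,1).

Boundary ∂_2: C_2 → C_1 acts by ∂[p,q,r] = [q,r] − [p,r] + [p,q]. For instance
  ∂deg = eg − dg + de,
  ∂ghj = hj − gj + gh.
This gives a 30×20 integer matrix of rank 20; reducing to Smith normal form yields diagonal entries (1,1,1,1,1,1,1,1,1,1,1,1,1,1,1,1,1,1,1,2).

From H_k ≅ ker(∂_k) / im(∂_{k+1}) we obtain:

  H_2: rank ker ∂_2 − rank ∂_3 = (20 − 20) − 0 = 0, and there is no ∂_3, so H_2 = 0.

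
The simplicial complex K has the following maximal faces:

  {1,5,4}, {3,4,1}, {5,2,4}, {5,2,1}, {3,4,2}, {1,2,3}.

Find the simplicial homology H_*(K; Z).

Order the vertices as 1 < 2 < 3 < 4 < 5. Listing each simplex with vertices in this order, K has dimension 2 with simplices:

  0-simplices (5): [1], [2], [3], [4], [5]
  1-simplices (9): [1,2], [1,3], [1,4], [1,5], [2,3], [2,4], [2,5], [3,4], [4,5]
  2-simplices (6): [1,2,3], [1,2,5], [1,3,4], [1,4,5], [2,3,4], [2,4,5]

giving chain groups C_0 ≅ Z^5, C_1 ≅ Z^9, C_2 ≅ Z^6.

∂_1: C_1 → C_0 maps an edge to its endpoints' difference, ∂[p,q] = q − p.
The 5×9 boundary matrix has rank 4 and Smith normal form diag(1,1,1,1).

Boundary ∂_2: C_2 → C_1 acts by ∂[p,q,r] = [q,r] − [p,r] + [p,q]. For instance
  ∂[1,4,5] = [4,5] − [1,5] + [1,4],
  ∂[1,3,4] = [3,4] − [1,4] + [1,3].
As a 9×6 matrix over Z this has rank 5, with invariant factors (1,1,1,1,1).

Reading off H_k = ker ∂_k / im ∂_{k+1}:

  H_0: rank C_0 − rank ∂_1 = 5 − 4 = 1, and the invariant factors of ∂_1 are all 1, so H_0 = Z.
  H_1: rank ker ∂_1 − rank ∂_2 = (9 − 4) − 5 = 0, and the invariant factors of ∂_2 are all 1, so H_1 = 0.
  H_2: rank ker ∂_2 − rank ∂_3 = (6 − 5) − 0 = 1, and there is no ∂_3, so H_2 = Z.

(K is a triangulation of the 2-sphere S^2.)

H_0 = Z,  H_1 = 0,  H_2 = Z.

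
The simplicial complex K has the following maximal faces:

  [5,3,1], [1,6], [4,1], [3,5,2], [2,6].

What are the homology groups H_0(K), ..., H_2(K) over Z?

H_0 ≅ Z,  H_1 ≅ Z,  H_2 = 0.

Order the vertices as 1 < 2 < 3 < 4 < 5 < 6. Listing each simplex with vertices in this order, K has dimension 2 with simplices:

  0-simplices (6): [1], [2], [3], [4], [5], [6]
  1-simplices (8): [1,3], [1,4], [1,5], [1,6], [2,3], [2,5], [2,6], [3,5]
  2-simplices (2): [1,3,5], [2,3,5]

Hence C_0 ≅ Z^6, C_1 ≅ Z^8, C_2 ≅ Z^2.

The boundary map ∂_1: C_1 → C_0 is given by ∂[p,q] = [q] − [p]. For instance
  ∂[3,5] = [5] − [3].
The resulting 6×8 matrix has rank 5, and its Smith normal form has invariant factors (1,1,1,1,1).

The boundary map ∂_2: C_2 → C_1 maps a triangle to the signed sum of its edges. For instance
  ∂[2,3,5] = [3,5] − [2,5] + [2,3],
  ∂[1,3,5] = [3,5] − [1,5] + [1,3].
The resulting 8×2 matrix has rank 2, and its Smith normal form has invariant factors (1,1).

From H_k ≅ ker(∂_k) / im(∂_{k+1}) we obtain:

  H_0: rank C_0 − rank ∂_1 = 6 − 5 = 1, and the invariant factors of ∂_1 are all 1, so H_0 = Z.
  H_1: rank ker ∂_1 − rank ∂_2 = (8 − 5) − 2 = 1, and the invariant factors of ∂_2 are all 1, so H_1 = Z.
  H_2: rank ker ∂_2 − rank ∂_3 = (2 − 2) − 0 = 0, and there is no ∂_3, so H_2 = 0.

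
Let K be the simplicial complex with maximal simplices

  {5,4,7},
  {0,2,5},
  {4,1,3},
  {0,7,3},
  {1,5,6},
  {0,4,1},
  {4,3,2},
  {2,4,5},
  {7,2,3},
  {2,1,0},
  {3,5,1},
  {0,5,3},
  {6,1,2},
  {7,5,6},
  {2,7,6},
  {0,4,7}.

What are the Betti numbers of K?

Fix the vertex order 0 < 1 < 2 < 3 < 4 < 5 < 6 < 7 and write every simplex with vertices in increasing order. Then dim K = 2 and the simplices of K are:

  0-simplices (8): [0], [1], [2], [3], [4], [5], [6], [7]
  1-simplices (24): (24 of them)
  2-simplices (16): [0,1,2], [0,1,4], [0,2,5], [0,3,5], [0,3,7], [0,4,7], [1,2,6], [1,3,4], [1,3,5], [1,5,6], [2,3,4], [2,3,7], [2,4,5], [2,6,7], [4,5,7], [5,6,7]

Hence C_0 ≅ Z^8, C_1 ≅ Z^24, C_2 ≅ Z^16.

∂_1: C_1 → C_0 sends each edge [p,q] (with p < q) to q − p. For instance
  ∂[0,7] = [7] − [0].
The 8×24 boundary matrix has rank 7 and Smith normal form diag(1,1,1,1,1,1,1).

The boundary map ∂_2: C_2 → C_1 maps a triangle to the signed sum of its edges. For instance
  ∂[0,3,7] = [3,7] − [0,7] + [0,3],
  ∂[0,4,7] = [4,7] − [0,7] + [0,4].
This gives a 24×16 integer matrix of rank 15; reducing to Smith normal form yields diagonal entries (1,1,1,1,1,1,1,1,1,1,1,1,1,1,1).

From H_k ≅ ker(∂_k) / im(∂_{k+1}) we obtain:

  H_0: rank C_0 − rank ∂_1 = 8 − 7 = 1, and the invariant factors of ∂_1 are all 1, so H_0 ≅ Z.
  H_1: rank ker ∂_1 − rank ∂_2 = (24 − 7) − 15 = 2, and the invariant factors of ∂_2 are all 1, so H_1 ≅ Z^2.
  H_2: rank ker ∂_2 − rank ∂_3 = (16 − 15) − 0 = 1, and there is no ∂_3, so H_2 ≅ Z.

As a check, the Euler characteristic is 8 − 24 + 16 = 0, which agrees with 1 − 2 + 1 = 0.
(K is a triangulation of the torus T^2.)

Hence the Betti numbers are b_0 = 1, b_1 = 2, b_2 = 1.

b_0 = 1, b_1 = 2, b_2 = 1.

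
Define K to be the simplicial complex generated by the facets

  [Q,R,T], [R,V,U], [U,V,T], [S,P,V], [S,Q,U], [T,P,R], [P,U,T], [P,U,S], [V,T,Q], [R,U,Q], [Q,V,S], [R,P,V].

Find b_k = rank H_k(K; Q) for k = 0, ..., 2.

We work with the vertex ordering P < Q < R < S < T < U < V. The simplices of K, each written with vertices in increasing order, are:

  0-simplices (7): P, Q, R, S, T, U, V
  1-simplices (18): PR, PS, PT, PU, PV, QR, QS, QT, QU, QV, RT, RU, RV, SU, SV, TU, TV, UV
  2-simplices (12): PRT, PRV, PSU, PSV, PTU, QRT, QRU, QSU, QSV, QTV, RUV, TUV

giving chain groups C_0 ≅ Z^7, C_1 ≅ Z^18, C_2 ≅ Z^12.

Boundary ∂_1: C_1 → C_0 maps an edge to its endpoints' difference, ∂[p,q] = q − p. For instance
  ∂PR = R − P.
The resulting 7×18 matrix has rank 6, and its Smith normal form has invariant factors (1,1,1,1,1,1).

Boundary ∂_2: C_2 → C_1 maps a triangle to the signed sum of its edges. For instance
  ∂QSV = SV − QV + QS,
  ∂PTU = TU − PU + PT.
This gives a 18×12 integer matrix of rank 12; reducing to Smith normal form yields diagonal entries (1,1,1,1,1,1,1,1,1,1,1,2).

Now H_k = ker ∂_k / im ∂_{k+1}, so:

  H_0: rank C_0 − rank ∂_1 = 7 − 6 = 1, and the invariant factors of ∂_1 are all 1, so H_0 = Z.
  H_1: rank ker ∂_1 − rank ∂_2 = (18 − 6) − 12 = 0, and ∂_2 has invariant factor 2 > 1, so H_1 = Z/2.
  H_2: rank ker ∂_2 − rank ∂_3 = (12 − 12) − 0 = 0, and there is no ∂_3, so H_2 = 0.

As a check, the Euler characteristic is 7 − 18 + 12 = 1, which agrees with 1 − 0 + 0 = 1.
(K is a triangulation of the real projective plane RP^2.)

Hence the Betti numbers are b_0 = 1, b_1 = 0, b_2 = 0.

b_0 = 1, b_1 = 0, b_2 = 0.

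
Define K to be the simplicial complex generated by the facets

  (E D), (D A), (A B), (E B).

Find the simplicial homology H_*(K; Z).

Fix the vertex order A < B < D < E and write every simplex with vertices in increasing order. Then dim K = 1 and the simplices of K are:

  0-simplices (4): A, B, D, E
  1-simplices (4): AB, AD, BE, DE

giving chain groups C_0 ≅ Z^4, C_1 ≅ Z^4.

∂_1: C_1 → C_0 is given by ∂[p,q] = [q] − [p].
The 4×4 boundary matrix has rank 3 and Smith normal form diag(1,1,1).

Computing H_k = (kernel of ∂_k) / (image of ∂_{k+1}):

  H_0: rank C_0 − rank ∂_1 = 4 − 3 = 1, and the invariant factors of ∂_1 are all 1, so H_0 = Z.
  H_1: rank ker ∂_1 − rank ∂_2 = (4 − 3) − 0 = 1, and there is no ∂_2, so H_1 = Z.

H_0 = Z,  H_1 = Z.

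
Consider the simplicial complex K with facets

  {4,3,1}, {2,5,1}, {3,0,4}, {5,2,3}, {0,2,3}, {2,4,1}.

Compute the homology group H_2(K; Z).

K has 6 vertices, 12 edges, 6 triangles.
rank ∂_2 = 6, rank ∂_3 = 0 ⇒ b_2 = 6 − 6 − 0 = 0. So H_2 = 0.

H_2 = 0.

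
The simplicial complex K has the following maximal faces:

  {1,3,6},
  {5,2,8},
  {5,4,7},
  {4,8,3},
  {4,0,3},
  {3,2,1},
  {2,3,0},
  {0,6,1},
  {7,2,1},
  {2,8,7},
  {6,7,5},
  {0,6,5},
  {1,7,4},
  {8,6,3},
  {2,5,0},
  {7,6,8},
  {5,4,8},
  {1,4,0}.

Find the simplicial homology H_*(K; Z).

K has 9 vertices, 27 edges, 18 triangles.
rank ∂_0 = 0, rank ∂_1 = 8 ⇒ b_0 = 9 − 0 − 8 = 1; all invariant factors of ∂_1 are 1 so no torsion. So H_0 ≅ Z.
rank ∂_1 = 8, rank ∂_2 = 18 ⇒ b_1 = 27 − 8 − 18 = 1; ∂_2 has invariant factor(s) [2] giving torsion. So H_1 ≅ Z ⊕ Z/2.
rank ∂_2 = 18, rank ∂_3 = 0 ⇒ b_2 = 18 − 18 − 0 = 0. So H_2 ≅ 0.

H_0 = Z,  H_1 = Z ⊕ Z/2,  H_2 = 0.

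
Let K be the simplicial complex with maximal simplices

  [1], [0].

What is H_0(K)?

Order the vertices as 0 < 1. Listing each simplex with vertices in this order, K has dimension 0 with simplices:

  0-simplices (2): [0], [1]

so the chain groups are C_0 ≅ Z^2.

Now H_k = ker ∂_k / im ∂_{k+1}, so:

  H_0: rank C_0 − rank ∂_1 = 2 − 0 = 2, and there is no ∂_1, so H_0 = Z^2.

(K is a triangulation of a set of 2 points.)

H_0 ≅ Z^2.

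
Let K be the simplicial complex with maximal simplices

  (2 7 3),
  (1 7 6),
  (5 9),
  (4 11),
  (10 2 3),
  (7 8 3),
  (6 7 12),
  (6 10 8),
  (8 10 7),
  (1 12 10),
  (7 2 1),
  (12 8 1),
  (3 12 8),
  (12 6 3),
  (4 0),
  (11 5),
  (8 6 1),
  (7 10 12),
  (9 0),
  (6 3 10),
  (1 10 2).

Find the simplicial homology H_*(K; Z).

H_0 ≅ Z^2,  H_1 ≅ Z^3,  H_2 ≅ Z.

K has 13 vertices, 29 edges, 16 triangles.
rank ∂_0 = 0, rank ∂_1 = 11 ⇒ b_0 = 13 − 0 − 11 = 2; all invariant factors of ∂_1 are 1 so no torsion. So H_0 ≅ Z^2.
rank ∂_1 = 11, rank ∂_2 = 15 ⇒ b_1 = 29 − 11 − 15 = 3; all invariant factors of ∂_2 are 1 so no torsion. So H_1 ≅ Z^3.
rank ∂_2 = 15, rank ∂_3 = 0 ⇒ b_2 = 16 − 15 − 0 = 1. So H_2 ≅ Z.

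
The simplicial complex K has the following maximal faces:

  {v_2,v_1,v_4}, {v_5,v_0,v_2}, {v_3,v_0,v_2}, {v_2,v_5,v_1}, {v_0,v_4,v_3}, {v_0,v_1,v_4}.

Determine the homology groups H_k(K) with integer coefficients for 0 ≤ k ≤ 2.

Order the vertices as v_0 < v_1 < v_2 < v_3 < v_4 < v_5. Listing each simplex with vertices in this order, K has dimension 2 with simplices:

  0-simplices (6): [v_0], [v_1], [v_2], [v_3], [v_4], [v_5]
  1-simplices (12): [v_0,v_1], [v_0,v_2], [v_0,v_3], [v_0,v_4], [v_0,v_5], [v_1,v_2], [v_1,v_4], [v_1,v_5], [v_2,v_3], [v_2,v_4], [v_2,v_5], [v_3,v_4]
  2-simplices (6): [v_0,v_1,v_4], [v_0,v_2,v_3], [v_0,v_2,v_5], [v_0,v_3,v_4], [v_1,v_2,v_4], [v_1,v_2,v_5]

giving chain groups C_0 ≅ Z^6, C_1 ≅ Z^12, C_2 ≅ Z^6.

Boundary ∂_1: C_1 → C_0 maps an edge to its endpoints' difference, ∂[p,q] = q − p.
The resulting 6×12 matrix has rank 5, and its Smith normal form has invariant factors (1,1,1,1,1).

Boundary ∂_2: C_2 → C_1 acts by ∂[p,q,r] = [q,r] − [p,r] + [p,q]. For instance
  ∂[v_0,v_1,v_4] = [v_1,v_4] − [v_0,v_4] + [v_0,v_1],
  ∂[v_1,v_2,v_5] = [v_2,v_5] − [v_1,v_5] + [v_1,v_2].
The resulting 12×6 matrix has rank 6, and its Smith normal form has invariant factors (1,1,1,1,1,1).

Computing H_k = (kernel of ∂_k) / (image of ∂_{k+1}):

  H_0: rank C_0 − rank ∂_1 = 6 − 5 = 1, and the invariant factors of ∂_1 are all 1, so H_0 = Z.
  H_1: rank ker ∂_1 − rank ∂_2 = (12 − 5) − 6 = 1, and the invariant factors of ∂_2 are all 1, so H_1 = Z.
  H_2: rank ker ∂_2 − rank ∂_3 = (6 − 6) − 0 = 0, and there is no ∂_3, so H_2 = 0.

As a check, the Euler characteristic is 6 − 12 + 6 = 0, which agrees with 1 − 1 + 0 = 0.

H_0 ≅ Z,  H_1 ≅ Z,  H_2 = 0.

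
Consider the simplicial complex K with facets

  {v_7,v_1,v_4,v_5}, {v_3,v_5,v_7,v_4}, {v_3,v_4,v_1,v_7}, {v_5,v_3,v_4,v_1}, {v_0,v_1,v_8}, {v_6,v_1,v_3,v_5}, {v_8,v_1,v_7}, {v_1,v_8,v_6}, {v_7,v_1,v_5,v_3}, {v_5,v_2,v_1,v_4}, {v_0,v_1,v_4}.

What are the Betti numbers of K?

Fix the vertex order v_0 < v_1 < v_2 < v_3 < v_4 < v_5 < v_6 < v_7 < v_8 and write every simplex with vertices in increasing order. Then dim K = 3 and the simplices of K are:

  0-simplices (9): [v_0], [v_1], [v_2], [v_3], [v_4], [v_5], [v_6], [v_7], [v_8]
  1-simplices (22): (22 of them)
  2-simplices (20): (20 of them)
  3-simplices (7): [v_1,v_2,v_4,v_5], [v_1,v_3,v_4,v_5], [v_1,v_3,v_4,v_7], [v_1,v_3,v_5,v_6], [v_1,v_3,v_5,v_7], [v_1,v_4,v_5,v_7], [v_3,v_4,v_5,v_7]

giving chain groups C_0 ≅ Z^9, C_1 ≅ Z^22, C_2 ≅ Z^20, C_3 ≅ Z^7.

The boundary map ∂_1: C_1 → C_0 is given by ∂[p,q] = [q] − [p]. For instance
  ∂[v_1,v_5] = [v_5] − [v_1].
The resulting 9×22 matrix has rank 8, and its Smith normal form has invariant factors (1,1,1,1,1,1,1,1).

The boundary map ∂_2: C_2 → C_1 acts by ∂[p,q,r] = [q,r] − [p,r] + [p,q]. For instance
  ∂[v_1,v_2,v_5] = [v_2,v_5] − [v_1,v_5] + [v_1,v_2],
  ∂[v_1,v_2,v_4] = [v_2,v_4] − [v_1,v_4] + [v_1,v_2].
As a 22×20 matrix over Z this has rank 14, with invariant factors (1,1,1,1,1,1,1,1,1,1,1,1,1,1).

The boundary map ∂_3: C_3 → C_2 sends each 3-simplex σ to the alternating sum Σ_i (−1)^i (σ with its i-th vertex removed). For instance
  ∂[v_1,v_3,v_4,v_5] = [v_3,v_4,v_5] − [v_1,v_4,v_5] + [v_1,v_3,v_5] − [v_1,v_3,v_4],
  ∂[v_1,v_3,v_4,v_7] = [v_3,v_4,v_7] − [v_1,v_4,v_7] + [v_1,v_3,v_7] − [v_1,v_3,v_4].
This gives a 20×7 integer matrix of rank 6; reducing to Smith normal form yields diagonal entries (1,1,1,1,1,1).

Reading off H_k = ker ∂_k / im ∂_{k+1}:

  H_0: rank C_0 − rank ∂_1 = 9 − 8 = 1, and the invariant factors of ∂_1 are all 1, so H_0 = Z.
  H_1: rank ker ∂_1 − rank ∂_2 = (22 − 8) − 14 = 0, and the invariant factors of ∂_2 are all 1, so H_1 = 0.
  H_2: rank ker ∂_2 − rank ∂_3 = (20 − 14) − 6 = 0, and the invariant factors of ∂_3 are all 1, so H_2 = 0.
  H_3: rank ker ∂_3 − rank ∂_4 = (7 − 6) − 0 = 1, and there is no ∂_4, so H_3 = Z.

Hence the Betti numbers are b_0 = 1, b_1 = 0, b_2 = 0, b_3 = 1.

b_0 = 1, b_1 = 0, b_2 = 0, b_3 = 1.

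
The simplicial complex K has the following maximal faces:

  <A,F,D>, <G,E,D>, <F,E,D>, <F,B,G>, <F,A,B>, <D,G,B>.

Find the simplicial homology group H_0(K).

H_0 ≅ Z.

Take the total order A < B < D < E < F < G on the vertex set. Then K (dimension 2) consists of the simplices:

  0-simplices (6): A, B, D, E, F, G
  1-simplices (12): AB, AD, AF, BD, BF, BG, DE, DF, DG, EF, EG, FG
  2-simplices (6): ABF, ADF, BDG, BFG, DEF, DEG

Hence C_0 ≅ Z^6, C_1 ≅ Z^12, C_2 ≅ Z^6.

The boundary map ∂_1: C_1 → C_0 sends each edge [p,q] (with p < q) to q − p. For instance
  ∂FG = G − F.
This gives a 6×12 integer matrix of rank 5; reducing to Smith normal form yields diagonal entries (1,1,1,1,1).

The boundary map ∂_2: C_2 → C_1 maps a triangle to the signed sum of its edges. For instance
  ∂ABF = BF − AF + AB,
  ∂BFG = FG − BG + BF.
The 12×6 boundary matrix has rank 6 and Smith normal form diag(1,1,1,1,1,1).

Now H_k = ker ∂_k / im ∂_{k+1}, so:

  H_0: rank C_0 − rank ∂_1 = 6 − 5 = 1, and the invariant factors of ∂_1 are all 1, so H_0 ≅ Z.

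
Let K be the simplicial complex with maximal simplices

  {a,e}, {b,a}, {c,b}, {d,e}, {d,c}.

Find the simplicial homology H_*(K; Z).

H_0 ≅ Z,  H_1 ≅ Z.

Fix the vertex order a < b < c < d < e and write every simplex with vertices in increasing order. Then dim K = 1 and the simplices of K are:

  0-simplices (5): a, b, c, d, e
  1-simplices (5): ab, ae, bc, cd, de

giving chain groups C_0 ≅ Z^5, C_1 ≅ Z^5.

∂_1: C_1 → C_0 sends each edge [p,q] (with p < q) to q − p.
This gives a 5×5 integer matrix of rank 4; reducing to Smith normal form yields diagonal entries (1,1,1,1).

Computing H_k = (kernel of ∂_k) / (image of ∂_{k+1}):

  H_0: rank C_0 − rank ∂_1 = 5 − 4 = 1, and the invariant factors of ∂_1 are all 1, so H_0 ≅ Z.
  H_1: rank ker ∂_1 − rank ∂_2 = (5 − 4) − 0 = 1, and there is no ∂_2, so H_1 ≅ Z.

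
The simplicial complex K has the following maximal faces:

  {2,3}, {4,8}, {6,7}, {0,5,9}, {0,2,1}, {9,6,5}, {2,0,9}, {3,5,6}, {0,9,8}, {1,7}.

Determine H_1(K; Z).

H_1 ≅ Z^2.

Fix the vertex order 0 < 1 < 2 < 3 < 4 < 5 < 6 < 7 < 8 < 9 and write every simplex with vertices in increasing order. Then dim K = 2 and the simplices of K are:

  0-simplices (10): [0], [1], [2], [3], [4], [5], [6], [7], [8], [9]
  1-simplices (17): [0,1], [0,2], [0,5], [0,8], [0,9], [1,2], [1,7], [2,3], [2,9], [3,5], [3,6], [4,8], [5,6], [5,9], [6,7], [6,9], [8,9]
  2-simplices (6): [0,1,2], [0,2,9], [0,5,9], [0,8,9], [3,5,6], [5,6,9]

so the chain groups are C_0 ≅ Z^10, C_1 ≅ Z^17, C_2 ≅ Z^6.

∂_1: C_1 → C_0 is given by ∂[p,q] = [q] − [p]. For instance
  ∂[1,7] = [7] − [1].
As a 10×17 matrix over Z this has rank 9, with invariant factors (1,1,1,1,1,1,1,1,1).

∂_2: C_2 → C_1 sends each 2-simplex [p,q,r] to [q,r] − [p,r] + [p,q]. For instance
  ∂[3,5,6] = [5,6] − [3,6] + [3,5],
  ∂[0,8,9] = [8,9] − [0,9] + [0,8].
As a 17×6 matrix over Z this has rank 6, with invariant factors (1,1,1,1,1,1).

Now H_k = ker ∂_k / im ∂_{k+1}, so:

  H_1: rank ker ∂_1 − rank ∂_2 = (17 − 9) − 6 = 2, and the invariant factors of ∂_2 are all 1, so H_1 ≅ Z^2.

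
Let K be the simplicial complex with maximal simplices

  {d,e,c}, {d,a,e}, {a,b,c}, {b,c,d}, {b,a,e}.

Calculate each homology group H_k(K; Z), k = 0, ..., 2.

H_0 = Z,  H_1 = Z,  H_2 = 0.

K has 5 vertices, 10 edges, 5 triangles.
rank ∂_0 = 0, rank ∂_1 = 4 ⇒ b_0 = 5 − 0 − 4 = 1; all invariant factors of ∂_1 are 1 so no torsion. So H_0 ≅ Z.
rank ∂_1 = 4, rank ∂_2 = 5 ⇒ b_1 = 10 − 4 − 5 = 1; all invariant factors of ∂_2 are 1 so no torsion. So H_1 ≅ Z.
rank ∂_2 = 5, rank ∂_3 = 0 ⇒ b_2 = 5 − 5 − 0 = 0. So H_2 ≅ 0.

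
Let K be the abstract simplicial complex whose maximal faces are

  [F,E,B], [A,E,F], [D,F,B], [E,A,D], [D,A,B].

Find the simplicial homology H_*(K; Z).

Order the vertices as A < B < D < E < F. Listing each simplex with vertices in this order, K has dimension 2 with simplices:

  0-simplices (5): A, B, D, E, F
  1-simplices (10): AB, AD, AE, AF, BD, BE, BF, DE, DF, EF
  2-simplices (5): ABD, ADE, AEF, BDF, BEF

so the chain groups are C_0 ≅ Z^5, C_1 ≅ Z^10, C_2 ≅ Z^5.

Boundary ∂_1: C_1 → C_0 maps an edge to its endpoints' difference, ∂[p,q] = q − p. For instance
  ∂AF = F − A.
As a 5×10 matrix over Z this has rank 4, with invariant factors (1,1,1,1).

The boundary map ∂_2: C_2 → C_1 sends each 2-simplex [p,q,r] to [q,r] − [p,r] + [p,q]. For instance
  ∂BDF = DF − BF + BD,
  ∂ABD = BD − AD + AB.
This gives a 10×5 integer matrix of rank 5; reducing to Smith normal form yields diagonal entries (1,1,1,1,1).

Now H_k = ker ∂_k / im ∂_{k+1}, so:

  H_0: rank C_0 − rank ∂_1 = 5 − 4 = 1, and the invariant factors of ∂_1 are all 1, so H_0 ≅ Z.
  H_1: rank ker ∂_1 − rank ∂_2 = (10 − 4) − 5 = 1, and the invariant factors of ∂_2 are all 1, so H_1 ≅ Z.
  H_2: rank ker ∂_2 − rank ∂_3 = (5 − 5) − 0 = 0, and there is no ∂_3, so H_2 ≅ 0.

(K is a triangulation of the Möbius band.)

H_0 ≅ Z,  H_1 ≅ Z,  H_2 = 0.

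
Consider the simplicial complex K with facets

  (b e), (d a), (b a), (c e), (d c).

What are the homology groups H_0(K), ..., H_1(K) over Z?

K has 5 vertices, 5 edges.
rank ∂_0 = 0, rank ∂_1 = 4 ⇒ b_0 = 5 − 0 − 4 = 1; all invariant factors of ∂_1 are 1 so no torsion. So H_0 ≅ Z.
rank ∂_1 = 4, rank ∂_2 = 0 ⇒ b_1 = 5 − 4 − 0 = 1. So H_1 ≅ Z.

H_0 ≅ Z,  H_1 ≅ Z.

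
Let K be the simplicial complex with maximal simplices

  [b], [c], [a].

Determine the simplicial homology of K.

H_0 = Z^3.

Order the vertices as a < b < c. Listing each simplex with vertices in this order, K has dimension 0 with simplices:

  0-simplices (3): a, b, c

giving chain groups C_0 ≅ Z^3.

Computing H_k = (kernel of ∂_k) / (image of ∂_{k+1}):

  H_0: rank C_0 − rank ∂_1 = 3 − 0 = 3, and there is no ∂_1, so H_0 = Z^3.

(K is a triangulation of a set of 3 points.)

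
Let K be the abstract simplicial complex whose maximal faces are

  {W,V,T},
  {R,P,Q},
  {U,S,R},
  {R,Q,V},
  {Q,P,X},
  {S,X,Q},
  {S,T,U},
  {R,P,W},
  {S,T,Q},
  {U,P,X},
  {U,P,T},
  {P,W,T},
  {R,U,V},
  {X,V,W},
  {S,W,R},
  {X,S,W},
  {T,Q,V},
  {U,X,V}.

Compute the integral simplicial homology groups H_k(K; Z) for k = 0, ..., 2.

K has 9 vertices, 27 edges, 18 triangles.
rank ∂_0 = 0, rank ∂_1 = 8 ⇒ b_0 = 9 − 0 − 8 = 1; all invariant factors of ∂_1 are 1 so no torsion. So H_0 = Z.
rank ∂_1 = 8, rank ∂_2 = 17 ⇒ b_1 = 27 − 8 − 17 = 2; all invariant factors of ∂_2 are 1 so no torsion. So H_1 = Z^2.
rank ∂_2 = 17, rank ∂_3 = 0 ⇒ b_2 = 18 − 17 − 0 = 1. So H_2 = Z.

H_0 = Z,  H_1 = Z^2,  H_2 = Z.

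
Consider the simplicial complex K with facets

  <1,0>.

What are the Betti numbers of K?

We work with the vertex ordering 0 < 1. The simplices of K, each written with vertices in increasing order, are:

  0-simplices (2): [0], [1]
  1-simplices (1): [0,1]

Hence C_0 ≅ Z^2, C_1 ≅ Z^1.

∂_1: C_1 → C_0 sends each edge [p,q] (with p < q) to q − p.
This gives a 2×1 integer matrix of rank 1; reducing to Smith normal form yields diagonal entries (1).

From H_k ≅ ker(∂_k) / im(∂_{k+1}) we obtain:

  H_0: rank C_0 − rank ∂_1 = 2 − 1 = 1, and the invariant factors of ∂_1 are all 1, so H_0 ≅ Z.
  H_1: rank ker ∂_1 − rank ∂_2 = (1 − 1) − 0 = 0, and there is no ∂_2, so H_1 ≅ 0.

(K is a triangulation of the 1-simplex.)

Hence the Betti numbers are b_0 = 1, b_1 = 0.

b_0 = 1, b_1 = 0.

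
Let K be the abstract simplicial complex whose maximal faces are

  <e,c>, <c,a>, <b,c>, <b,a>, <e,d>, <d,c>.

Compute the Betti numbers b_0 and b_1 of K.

We work with the vertex ordering a < b < c < d < e. The simplices of K, each written with vertices in increasing order, are:

  0-simplices (5): a, b, c, d, e
  1-simplices (6): ab, ac, bc, cd, ce, de

Hence C_0 ≅ Z^5, C_1 ≅ Z^6.

∂_1: C_1 → C_0 is given by ∂[p,q] = [q] − [p].
As a 5×6 matrix over Z this has rank 4, with invariant factors (1,1,1,1).

Computing H_k = (kernel of ∂_k) / (image of ∂_{k+1}):

  H_0: rank C_0 − rank ∂_1 = 5 − 4 = 1, and the invariant factors of ∂_1 are all 1, so H_0 ≅ Z.
  H_1: rank ker ∂_1 − rank ∂_2 = (6 − 4) − 0 = 2, and there is no ∂_2, so H_1 ≅ Z^2.

Hence the Betti numbers are b_0 = 1, b_1 = 2.

b_0 = 1, b_1 = 2.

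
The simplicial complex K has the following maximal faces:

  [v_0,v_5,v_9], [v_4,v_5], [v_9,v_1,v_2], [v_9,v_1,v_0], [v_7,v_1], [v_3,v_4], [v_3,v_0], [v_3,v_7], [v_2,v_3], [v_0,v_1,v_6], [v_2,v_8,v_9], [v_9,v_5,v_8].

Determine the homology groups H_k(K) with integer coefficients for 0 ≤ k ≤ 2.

Order the vertices as v_0 < v_1 < v_2 < v_3 < v_4 < v_5 < v_6 < v_7 < v_8 < v_9. Listing each simplex with vertices in this order, K has dimension 2 with simplices:

  0-simplices (10): [v_0], [v_1], [v_2], [v_3], [v_4], [v_5], [v_6], [v_7], [v_8], [v_9]
  1-simplices (18): (18 of them)
  2-simplices (6): [v_0,v_1,v_6], [v_0,v_1,v_9], [v_0,v_5,v_9], [v_1,v_2,v_9], [v_2,v_8,v_9], [v_5,v_8,v_9]

Hence C_0 ≅ Z^10, C_1 ≅ Z^18, C_2 ≅ Z^6.

Boundary ∂_1: C_1 → C_0 is given by ∂[p,q] = [q] − [p]. For instance
  ∂[v_1,v_2] = [v_2] − [v_1].
This gives a 10×18 integer matrix of rank 9; reducing to Smith normal form yields diagonal entries (1,1,1,1,1,1,1,1,1).

∂_2: C_2 → C_1 sends each 2-simplex [p,q,r] to [q,r] − [p,r] + [p,q]. For instance
  ∂[v_0,v_1,v_6] = [v_1,v_6] − [v_0,v_6] + [v_0,v_1],
  ∂[v_0,v_1,v_9] = [v_1,v_9] − [v_0,v_9] + [v_0,v_1].
As a 18×6 matrix over Z this has rank 6, with invariant factors (1,1,1,1,1,1).

Now H_k = ker ∂_k / im ∂_{k+1}, so:

  H_0: rank C_0 − rank ∂_1 = 10 − 9 = 1, and the invariant factors of ∂_1 are all 1, so H_0 ≅ Z.
  H_1: rank ker ∂_1 − rank ∂_2 = (18 − 9) − 6 = 3, and the invariant factors of ∂_2 are all 1, so H_1 ≅ Z^3.
  H_2: rank ker ∂_2 − rank ∂_3 = (6 − 6) − 0 = 0, and there is no ∂_3, so H_2 ≅ 0.

As a check, the Euler characteristic is 10 − 18 + 6 = -2, which agrees with 1 − 3 + 0 = -2.

H_0 ≅ Z,  H_1 ≅ Z^3,  H_2 = 0.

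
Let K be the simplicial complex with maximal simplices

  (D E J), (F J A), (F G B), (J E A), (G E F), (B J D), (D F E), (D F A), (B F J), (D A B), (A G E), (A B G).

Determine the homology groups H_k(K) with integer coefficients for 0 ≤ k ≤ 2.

Take the total order A < B < D < E < F < G < J on the vertex set. Then K (dimension 2) consists of the simplices:

  0-simplices (7): A, B, D, E, F, G, J
  1-simplices (18): AB, AD, AE, AF, AG, AJ, BD, BF, BG, BJ, DE, DF, DJ, EF, EG, EJ, FG, FJ
  2-simplices (12): ABD, ABG, ADF, AEG, AEJ, AFJ, BDJ, BFG, BFJ, DEF, DEJ, EFG

Hence C_0 ≅ Z^7, C_1 ≅ Z^18, C_2 ≅ Z^12.

The boundary map ∂_1: C_1 → C_0 is given by ∂[p,q] = [q] − [p].
As a 7×18 matrix over Z this has rank 6, with invariant factors (1,1,1,1,1,1).

∂_2: C_2 → C_1 maps a triangle to the signed sum of its edges. For instance
  ∂BFJ = FJ − BJ + BF,
  ∂ABD = BD − AD + AB.
As a 18×12 matrix over Z this has rank 12, with invariant factors (1,1,1,1,1,1,1,1,1,1,1,2).

From H_k ≅ ker(∂_k) / im(∂_{k+1}) we obtain:

  H_0: rank C_0 − rank ∂_1 = 7 − 6 = 1, and the invariant factors of ∂_1 are all 1, so H_0 = Z.
  H_1: rank ker ∂_1 − rank ∂_2 = (18 − 6) − 12 = 0, and ∂_2 has invariant factor 2 > 1, so H_1 = Z/2Z.
  H_2: rank ker ∂_2 − rank ∂_3 = (12 − 12) − 0 = 0, and there is no ∂_3, so H_2 = 0.

As a check, the Euler characteristic is 7 − 18 + 12 = 1, which agrees with 1 − 0 + 0 = 1.

H_0 = Z,  H_1 = Z/2Z,  H_2 = 0.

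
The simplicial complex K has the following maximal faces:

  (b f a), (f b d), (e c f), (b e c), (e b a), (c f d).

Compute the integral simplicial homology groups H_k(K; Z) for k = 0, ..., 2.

We work with the vertex ordering a < b < c < d < e < f. The simplices of K, each written with vertices in increasing order, are:

  0-simplices (6): a, b, c, d, e, f
  1-simplices (12): ab, ae, af, bc, bd, be, bf, cd, ce, cf, df, ef
  2-simplices (6): abe, abf, bce, bdf, cdf, cef

so the chain groups are C_0 ≅ Z^6, C_1 ≅ Z^12, C_2 ≅ Z^6.

∂_1: C_1 → C_0 sends each edge [p,q] (with p < q) to q − p. For instance
  ∂be = e − b.
The resulting 6×12 matrix has rank 5, and its Smith normal form has invariant factors (1,1,1,1,1).

Boundary ∂_2: C_2 → C_1 maps a triangle to the signed sum of its edges. For instance
  ∂abf = bf − af + ab,
  ∂cdf = df − cf + cd.
This gives a 12×6 integer matrix of rank 6; reducing to Smith normal form yields diagonal entries (1,1,1,1,1,1).

Reading off H_k = ker ∂_k / im ∂_{k+1}:

  H_0: rank C_0 − rank ∂_1 = 6 − 5 = 1, and the invariant factors of ∂_1 are all 1, so H_0 = Z.
  H_1: rank ker ∂_1 − rank ∂_2 = (12 − 5) − 6 = 1, and the invariant factors of ∂_2 are all 1, so H_1 = Z.
  H_2: rank ker ∂_2 − rank ∂_3 = (6 − 6) − 0 = 0, and there is no ∂_3, so H_2 = 0.

H_0 ≅ Z,  H_1 ≅ Z,  H_2 = 0.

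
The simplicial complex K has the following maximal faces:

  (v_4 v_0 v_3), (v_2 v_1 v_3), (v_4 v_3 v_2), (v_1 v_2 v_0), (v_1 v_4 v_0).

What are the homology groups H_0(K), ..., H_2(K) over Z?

We work with the vertex ordering v_0 < v_1 < v_2 < v_3 < v_4. The simplices of K, each written with vertices in increasing order, are:

  0-simplices (5): [v_0], [v_1], [v_2], [v_3], [v_4]
  1-simplices (10): [v_0,v_1], [v_0,v_2], [v_0,v_3], [v_0,v_4], [v_1,v_2], [v_1,v_3], [v_1,v_4], [v_2,v_3], [v_2,v_4], [v_3,v_4]
  2-simplices (5): [v_0,v_1,v_2], [v_0,v_1,v_4], [v_0,v_3,v_4], [v_1,v_2,v_3], [v_2,v_3,v_4]

Hence C_0 ≅ Z^5, C_1 ≅ Z^10, C_2 ≅ Z^5.

The boundary map ∂_1: C_1 → C_0 is given by ∂[p,q] = [q] − [p].
The resulting 5×10 matrix has rank 4, and its Smith normal form has invariant factors (1,1,1,1).

Boundary ∂_2: C_2 → C_1 sends each 2-simplex [p,q,r] to [q,r] − [p,r] + [p,q]. For instance
  ∂[v_1,v_2,v_3] = [v_2,v_3] − [v_1,v_3] + [v_1,v_2],
  ∂[v_2,v_3,v_4] = [v_3,v_4] − [v_2,v_4] + [v_2,v_3].
This gives a 10×5 integer matrix of rank 5; reducing to Smith normal form yields diagonal entries (1,1,1,1,1).

Reading off H_k = ker ∂_k / im ∂_{k+1}:

  H_0: rank C_0 − rank ∂_1 = 5 − 4 = 1, and the invariant factors of ∂_1 are all 1, so H_0 = Z.
  H_1: rank ker ∂_1 − rank ∂_2 = (10 − 4) − 5 = 1, and the invariant factors of ∂_2 are all 1, so H_1 = Z.
  H_2: rank ker ∂_2 − rank ∂_3 = (5 − 5) − 0 = 0, and there is no ∂_3, so H_2 = 0.

H_0 ≅ Z,  H_1 ≅ Z,  H_2 = 0.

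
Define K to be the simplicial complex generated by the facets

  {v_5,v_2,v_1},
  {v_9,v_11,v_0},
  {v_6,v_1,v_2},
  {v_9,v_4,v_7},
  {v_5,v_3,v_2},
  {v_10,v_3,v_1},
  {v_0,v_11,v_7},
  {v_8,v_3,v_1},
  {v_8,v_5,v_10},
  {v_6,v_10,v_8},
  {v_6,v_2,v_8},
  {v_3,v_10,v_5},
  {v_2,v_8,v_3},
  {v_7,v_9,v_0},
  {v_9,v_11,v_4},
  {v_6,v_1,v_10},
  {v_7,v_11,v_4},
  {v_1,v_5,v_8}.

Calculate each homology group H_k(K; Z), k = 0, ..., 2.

H_0 = Z^2,  H_1 = Z/2Z,  H_2 = Z.

K has 12 vertices, 27 edges, 18 triangles.
rank ∂_0 = 0, rank ∂_1 = 10 ⇒ b_0 = 12 − 0 − 10 = 2; all invariant factors of ∂_1 are 1 so no torsion. So H_0 ≅ Z^2.
rank ∂_1 = 10, rank ∂_2 = 17 ⇒ b_1 = 27 − 10 − 17 = 0; ∂_2 has invariant factor(s) [2] giving torsion. So H_1 ≅ Z/2Z.
rank ∂_2 = 17, rank ∂_3 = 0 ⇒ b_2 = 18 − 17 − 0 = 1. So H_2 ≅ Z.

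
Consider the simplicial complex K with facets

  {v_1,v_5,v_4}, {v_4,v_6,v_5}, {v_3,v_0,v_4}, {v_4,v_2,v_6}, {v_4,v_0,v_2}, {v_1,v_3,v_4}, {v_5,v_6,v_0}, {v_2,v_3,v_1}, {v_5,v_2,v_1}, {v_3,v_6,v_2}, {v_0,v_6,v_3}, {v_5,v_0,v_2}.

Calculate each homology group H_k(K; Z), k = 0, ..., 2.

H_0 = Z,  H_1 = Z_2,  H_2 = 0.

We work with the vertex ordering v_0 < v_1 < v_2 < v_3 < v_4 < v_5 < v_6. The simplices of K, each written with vertices in increasing order, are:

  0-simplices (7): [v_0], [v_1], [v_2], [v_3], [v_4], [v_5], [v_6]
  1-simplices (18): (18 of them)
  2-simplices (12): (12 of them)

so the chain groups are C_0 ≅ Z^7, C_1 ≅ Z^18, C_2 ≅ Z^12.

∂_1: C_1 → C_0 sends each edge [p,q] (with p < q) to q − p. For instance
  ∂[v_4,v_6] = [v_6] − [v_4].
This gives a 7×18 integer matrix of rank 6; reducing to Smith normal form yields diagonal entries (1,1,1,1,1,1).

Boundary ∂_2: C_2 → C_1 sends each 2-simplex [p,q,r] to [q,r] − [p,r] + [p,q]. For instance
  ∂[v_0,v_2,v_4] = [v_2,v_4] − [v_0,v_4] + [v_0,v_2],
  ∂[v_1,v_4,v_5] = [v_4,v_5] − [v_1,v_5] + [v_1,v_4].
This gives a 18×12 integer matrix of rank 12; reducing to Smith normal form yields diagonal entries (1,1,1,1,1,1,1,1,1,1,1,2).

Reading off H_k = ker ∂_k / im ∂_{k+1}:

  H_0: rank C_0 − rank ∂_1 = 7 − 6 = 1, and the invariant factors of ∂_1 are all 1, so H_0 = Z.
  H_1: rank ker ∂_1 − rank ∂_2 = (18 − 6) − 12 = 0, and ∂_2 has invariant factor 2 > 1, so H_1 = Z_2.
  H_2: rank ker ∂_2 − rank ∂_3 = (12 − 12) − 0 = 0, and there is no ∂_3, so H_2 = 0.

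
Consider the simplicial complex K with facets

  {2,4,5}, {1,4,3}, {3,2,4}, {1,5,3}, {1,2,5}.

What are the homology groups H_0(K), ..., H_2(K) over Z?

Fix the vertex order 1 < 2 < 3 < 4 < 5 and write every simplex with vertices in increasing order. Then dim K = 2 and the simplices of K are:

  0-simplices (5): [1], [2], [3], [4], [5]
  1-simplices (10): [1,2], [1,3], [1,4], [1,5], [2,3], [2,4], [2,5], [3,4], [3,5], [4,5]
  2-simplices (5): [1,2,5], [1,3,4], [1,3,5], [2,3,4], [2,4,5]

so the chain groups are C_0 ≅ Z^5, C_1 ≅ Z^10, C_2 ≅ Z^5.

∂_1: C_1 → C_0 is given by ∂[p,q] = [q] − [p]. For instance
  ∂[4,5] = [5] − [4].
This gives a 5×10 integer matrix of rank 4; reducing to Smith normal form yields diagonal entries (1,1,1,1).

Boundary ∂_2: C_2 → C_1 sends each 2-simplex [p,q,r] to [q,r] − [p,r] + [p,q]. For instance
  ∂[2,3,4] = [3,4] − [2,4] + [2,3],
  ∂[1,3,4] = [3,4] − [1,4] + [1,3].
This gives a 10×5 integer matrix of rank 5; reducing to Smith normal form yields diagonal entries (1,1,1,1,1).

From H_k ≅ ker(∂_k) / im(∂_{k+1}) we obtain:

  H_0: rank C_0 − rank ∂_1 = 5 − 4 = 1, and the invariant factors of ∂_1 are all 1, so H_0 ≅ Z.
  H_1: rank ker ∂_1 − rank ∂_2 = (10 − 4) − 5 = 1, and the invariant factors of ∂_2 are all 1, so H_1 ≅ Z.
  H_2: rank ker ∂_2 − rank ∂_3 = (5 − 5) − 0 = 0, and there is no ∂_3, so H_2 ≅ 0.

H_0 = Z,  H_1 = Z,  H_2 = 0.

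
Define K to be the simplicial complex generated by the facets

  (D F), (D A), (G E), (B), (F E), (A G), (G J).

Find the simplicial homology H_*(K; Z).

Take the total order A < B < D < E < F < G < J on the vertex set. Then K (dimension 1) consists of the simplices:

  0-simplices (7): A, B, D, E, F, G, J
  1-simplices (6): AD, AG, DF, EF, EG, GJ

Hence C_0 ≅ Z^7, C_1 ≅ Z^6.

The boundary map ∂_1: C_1 → C_0 maps an edge to its endpoints' difference, ∂[p,q] = q − p.
As a 7×6 matrix over Z this has rank 5, with invariant factors (1,1,1,1,1).

Computing H_k = (kernel of ∂_k) / (image of ∂_{k+1}):

  H_0: rank C_0 − rank ∂_1 = 7 − 5 = 2, and the invariant factors of ∂_1 are all 1, so H_0 = Z^2.
  H_1: rank ker ∂_1 − rank ∂_2 = (6 − 5) − 0 = 1, and there is no ∂_2, so H_1 = Z.

H_0 ≅ Z^2,  H_1 ≅ Z.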